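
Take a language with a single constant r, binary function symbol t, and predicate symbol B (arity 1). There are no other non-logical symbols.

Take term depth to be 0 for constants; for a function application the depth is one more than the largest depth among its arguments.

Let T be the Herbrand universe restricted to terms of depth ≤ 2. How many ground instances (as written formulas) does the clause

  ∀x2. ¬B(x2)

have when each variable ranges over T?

5

Ground terms of depth ≤ 2:
  Count level by level. With function symbols t/2, the terms of depth ≤ k are the 1 constant together with each function applied to depth-≤(k−1) tuples, so N_k = 1 + N_{k-1}^2.
  N_0 = 1
  N_1 = 1 + 1^2 = 2
  N_2 = 1 + 2^2 = 5
  Explicitly: r, t(r, r), t(r, t(r, r)), t(t(r, r), r), t(t(r, r), t(r, r)).
So there are 5 ground terms available for substitution.
There is 1 variable to instantiate (x2),  occurring in at least one literal, so different choices give different ground instances.
Number of ground instances = 5.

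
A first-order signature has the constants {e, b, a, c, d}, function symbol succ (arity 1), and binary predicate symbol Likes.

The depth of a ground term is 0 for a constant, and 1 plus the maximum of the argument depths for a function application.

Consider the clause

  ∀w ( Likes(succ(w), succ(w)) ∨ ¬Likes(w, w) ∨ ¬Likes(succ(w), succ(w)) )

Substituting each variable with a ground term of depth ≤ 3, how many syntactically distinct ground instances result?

Ground terms of depth ≤ 3:
  Write N_k for the number of ground terms of depth ≤ k. A term of depth ≤ k is either a constant or a function symbol applied to arguments of depth ≤ k−1, so N_k = 5 + N_{k-1}.
  N_0 = 5
  N_1 = 5 + 5 = 10
  N_2 = 5 + 10 = 15
  N_3 = 5 + 15 = 20
So there are 20 ground terms available for substitution.
The body mentions the single quantified variable w; since ground terms form a free algebra, no two substitutions collapse to the same formula.
Number of ground instances = 20.

20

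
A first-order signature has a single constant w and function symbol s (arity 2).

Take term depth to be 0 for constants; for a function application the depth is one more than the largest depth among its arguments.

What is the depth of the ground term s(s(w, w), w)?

2

depth(s(w, w)) = 1 + max(0, 0) = 1
depth(s(s(w, w), w)) = 1 + max(1, 0) = 2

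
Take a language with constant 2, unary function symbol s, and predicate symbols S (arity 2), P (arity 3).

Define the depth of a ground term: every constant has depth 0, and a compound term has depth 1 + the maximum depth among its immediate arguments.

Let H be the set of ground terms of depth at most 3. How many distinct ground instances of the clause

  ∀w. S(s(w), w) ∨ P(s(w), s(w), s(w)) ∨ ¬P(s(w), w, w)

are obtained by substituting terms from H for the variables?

4

Ground terms of depth ≤ 3:
  If N_k denotes the number of depth-≤k ground terms, the 1 constant gives N_0 = 1, and each function symbol of arity r contributes N_{k-1}^r new terms at level k: N_k = 1 + N_{k-1}.
  N_0 = 1
  N_1 = 1 + 1 = 2
  N_2 = 1 + 2 = 3
  N_3 = 1 + 3 = 4
  Explicitly: 2, s(2), s(s(2)), s(s(s(2))).
So there are 4 ground terms available for substitution.
There is 1 variable to instantiate (w),  occurring in at least one literal, so different choices give different ground instances.
Number of ground instances = 4.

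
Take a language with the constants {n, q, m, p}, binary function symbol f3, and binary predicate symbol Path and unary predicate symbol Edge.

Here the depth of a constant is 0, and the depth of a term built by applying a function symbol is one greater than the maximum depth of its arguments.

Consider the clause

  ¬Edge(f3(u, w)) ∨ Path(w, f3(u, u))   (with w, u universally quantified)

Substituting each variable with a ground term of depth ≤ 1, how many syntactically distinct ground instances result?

Ground terms of depth ≤ 1:
  Write N_k for the number of ground terms of depth ≤ k. A term of depth ≤ k is either a constant or a function symbol applied to arguments of depth ≤ k−1, so N_k = 4 + N_{k-1}^2.
  N_0 = 4
  N_1 = 4 + 4^2 = 20
So there are 20 ground terms available for substitution.
There are 2 variables to instantiate (w, u), each occurring in at least one literal, so different choices give different ground instances.
Number of ground instances = 20^2 = 400.

400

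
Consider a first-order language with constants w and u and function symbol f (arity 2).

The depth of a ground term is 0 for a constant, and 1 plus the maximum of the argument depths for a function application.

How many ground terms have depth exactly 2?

Write N_k for the number of ground terms of depth ≤ k. A term of depth ≤ k is either a constant or a function symbol applied to arguments of depth ≤ k−1, so N_k = 2 + N_{k-1}^2.
N_0 = 2
N_1 = 2 + 2^2 = 6
N_2 = 2 + 6^2 = 38
Terms of depth exactly 2: N_2 − N_1 = 38 − 6 = 32.

32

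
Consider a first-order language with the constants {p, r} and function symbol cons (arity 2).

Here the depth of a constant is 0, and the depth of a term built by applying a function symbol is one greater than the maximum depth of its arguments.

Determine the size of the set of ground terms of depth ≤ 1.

Write N_k for the number of ground terms of depth ≤ k. A term of depth ≤ k is either a constant or a function symbol applied to arguments of depth ≤ k−1, so N_k = 2 + N_{k-1}^2.
N_0 = 2
N_1 = 2 + 2^2 = 6
Explicitly: p, r, cons(p, p), cons(p, r), cons(r, p), cons(r, r).

6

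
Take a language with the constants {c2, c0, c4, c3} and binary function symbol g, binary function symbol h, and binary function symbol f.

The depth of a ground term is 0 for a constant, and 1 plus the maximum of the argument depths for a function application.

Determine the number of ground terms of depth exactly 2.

If N_k denotes the number of depth-≤k ground terms, the 4 constants give N_0 = 4, and each function symbol of arity r contributes N_{k-1}^r new terms at level k: N_k = 4 + N_{k-1}^2 + N_{k-1}^2 + N_{k-1}^2.
N_0 = 4
N_1 = 4 + 4^2 + 4^2 + 4^2 = 52
N_2 = 4 + 52^2 + 52^2 + 52^2 = 8116
Terms of depth exactly 2: N_2 − N_1 = 8116 − 52 = 8064.

8064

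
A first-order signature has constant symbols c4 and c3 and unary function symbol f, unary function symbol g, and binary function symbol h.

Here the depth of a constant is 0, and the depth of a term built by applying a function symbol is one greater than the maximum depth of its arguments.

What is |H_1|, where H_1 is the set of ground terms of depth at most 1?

If N_k denotes the number of depth-≤k ground terms, the 2 constants give N_0 = 2, and each function symbol of arity r contributes N_{k-1}^r new terms at level k: N_k = 2 + N_{k-1} + N_{k-1} + N_{k-1}^2.
N_0 = 2
N_1 = 2 + 2 + 2 + 2^2 = 10

10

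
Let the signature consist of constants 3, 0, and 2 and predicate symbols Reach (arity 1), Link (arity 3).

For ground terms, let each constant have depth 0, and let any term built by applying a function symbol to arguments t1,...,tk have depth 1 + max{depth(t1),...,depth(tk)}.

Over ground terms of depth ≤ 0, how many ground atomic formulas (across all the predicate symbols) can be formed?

30

First count ground terms of depth ≤ 0.
With no function symbols every ground term is a constant, so there are exactly 3 ground terms at every depth bound.
N_0 = 3
So |H| = 3.
For each predicate symbol, the number of ground atoms is |H| raised to its arity; summing:
  Reach: 3;  Link: 3^3 = 27
Total ground atoms: 3 + 27 = 30.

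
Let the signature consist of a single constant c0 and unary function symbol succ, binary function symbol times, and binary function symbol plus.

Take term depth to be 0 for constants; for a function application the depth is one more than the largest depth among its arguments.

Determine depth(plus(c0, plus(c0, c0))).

depth(plus(c0, c0)) = 1 + max(0, 0) = 1
depth(plus(c0, plus(c0, c0))) = 1 + max(0, 1) = 2

2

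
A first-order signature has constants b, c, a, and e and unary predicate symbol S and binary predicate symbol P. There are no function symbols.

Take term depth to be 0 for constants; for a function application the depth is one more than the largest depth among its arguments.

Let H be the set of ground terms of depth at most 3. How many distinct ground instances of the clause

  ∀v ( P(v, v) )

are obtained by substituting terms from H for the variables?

Ground terms of depth ≤ 3:
  With no function symbols every ground term is a constant, so there are exactly 4 ground terms at every depth bound.
  N_0 = 4
  N_1 = 4
  N_2 = 4
  N_3 = 4
  Explicitly: b, c, a, e.
So there are 4 ground terms available for substitution.
The clause has 1 distinct variable (v), which appears in the body. In the free term algebra distinct substitutions yield syntactically distinct ground instances.
Number of ground instances = 4.

4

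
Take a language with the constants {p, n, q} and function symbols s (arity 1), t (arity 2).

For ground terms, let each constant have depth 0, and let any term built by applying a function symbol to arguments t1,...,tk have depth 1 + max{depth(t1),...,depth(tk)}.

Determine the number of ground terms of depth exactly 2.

228

Let N_k = |{terms of depth ≤ k}|. Then N_0 = 3 and N_k = 3 + N_{k-1} + N_{k-1}^2 for k ≥ 1 (one summand per function symbol, arity giving the exponent).
N_0 = 3
N_1 = 3 + 3 + 3^2 = 15
N_2 = 3 + 15 + 15^2 = 243
Terms of depth exactly 2: N_2 − N_1 = 243 − 15 = 228.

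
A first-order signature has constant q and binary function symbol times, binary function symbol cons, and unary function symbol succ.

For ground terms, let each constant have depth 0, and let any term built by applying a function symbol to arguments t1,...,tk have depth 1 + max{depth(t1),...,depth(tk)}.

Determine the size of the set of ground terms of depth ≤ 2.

37

Count level by level. With function symbols times/2, cons/2, succ/1, the terms of depth ≤ k are the 1 constant together with each function applied to depth-≤(k−1) tuples, so N_k = 1 + N_{k-1}^2 + N_{k-1}^2 + N_{k-1}.
N_0 = 1
N_1 = 1 + 1^2 + 1^2 + 1 = 4
N_2 = 1 + 4^2 + 4^2 + 4 = 37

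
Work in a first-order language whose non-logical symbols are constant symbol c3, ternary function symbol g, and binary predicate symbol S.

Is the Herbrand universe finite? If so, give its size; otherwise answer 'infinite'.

infinite

The signature has at least one function symbol (g, arity 3) and at least one constant (c3).
Iterating g gives infinitely many distinct ground terms: c3, g(c3, c3, c3), g(g(c3, c3, c3), g(c3, c3, c3), g(c3, c3, c3)), ...
So the Herbrand universe is infinite.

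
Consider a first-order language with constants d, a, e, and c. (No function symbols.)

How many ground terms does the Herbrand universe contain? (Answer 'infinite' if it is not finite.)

4

There are no function symbols, so every ground term is one of the 4 constants.
The Herbrand universe is {d, a, e, c}, which is finite with 4 elements.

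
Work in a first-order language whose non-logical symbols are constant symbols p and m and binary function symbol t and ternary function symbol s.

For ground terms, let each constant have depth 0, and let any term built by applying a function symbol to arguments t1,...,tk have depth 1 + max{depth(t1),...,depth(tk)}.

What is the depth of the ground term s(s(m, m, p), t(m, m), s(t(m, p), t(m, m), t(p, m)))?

3

depth(s(m, m, p)) = 1 + max(0, 0, 0) = 1
depth(t(m, m)) = 1 + max(0, 0) = 1
depth(t(m, p)) = 1 + max(0, 0) = 1
depth(t(p, m)) = 1 + max(0, 0) = 1
depth(s(t(m, p), t(m, m), t(p, m))) = 1 + max(1, 1, 1) = 2
depth(s(s(m, m, p), t(m, m), s(t(m, p), t(m, m), t(p, m)))) = 1 + max(1, 1, 2) = 3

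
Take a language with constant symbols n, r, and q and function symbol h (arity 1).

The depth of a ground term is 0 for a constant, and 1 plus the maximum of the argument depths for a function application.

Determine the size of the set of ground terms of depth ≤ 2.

9

Count level by level. With function symbols h/1, the terms of depth ≤ k are the 3 constants together with each function applied to depth-≤(k−1) tuples, so N_k = 3 + N_{k-1}.
N_0 = 3
N_1 = 3 + 3 = 6
N_2 = 3 + 6 = 9
Explicitly: n, r, q, h(n), h(r), h(q), h(h(n)), h(h(r)), h(h(q)).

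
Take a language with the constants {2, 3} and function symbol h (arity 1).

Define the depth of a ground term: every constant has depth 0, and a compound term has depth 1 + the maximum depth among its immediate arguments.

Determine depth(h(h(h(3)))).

3

depth(h(3)) = 1 + depth(3) = 1 + 0 = 1
depth(h(h(3))) = 1 + depth(h(3)) = 1 + 1 = 2
depth(h(h(h(3)))) = 1 + depth(h(h(3))) = 1 + 2 = 3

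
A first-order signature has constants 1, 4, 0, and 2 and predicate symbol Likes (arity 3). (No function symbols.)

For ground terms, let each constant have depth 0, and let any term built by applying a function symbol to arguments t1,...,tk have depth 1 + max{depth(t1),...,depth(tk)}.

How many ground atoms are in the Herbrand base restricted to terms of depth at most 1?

First count ground terms of depth ≤ 1.
With no function symbols every ground term is a constant, so there are exactly 4 ground terms at every depth bound.
N_0 = 4
N_1 = 4
So |H| = 4.
Ground atoms are formed by filling each argument slot of a predicate with a term from H, so an r-ary predicate gives |H|^r atoms:
  Likes: 4^3 = 64
Total ground atoms: 64.

64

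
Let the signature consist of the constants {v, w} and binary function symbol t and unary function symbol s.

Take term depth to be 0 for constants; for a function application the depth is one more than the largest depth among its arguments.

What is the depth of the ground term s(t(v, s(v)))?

depth(s(v)) = 1 + depth(v) = 1 + 0 = 1
depth(t(v, s(v))) = 1 + max(0, 1) = 2
depth(s(t(v, s(v)))) = 1 + depth(t(v, s(v))) = 1 + 2 = 3

3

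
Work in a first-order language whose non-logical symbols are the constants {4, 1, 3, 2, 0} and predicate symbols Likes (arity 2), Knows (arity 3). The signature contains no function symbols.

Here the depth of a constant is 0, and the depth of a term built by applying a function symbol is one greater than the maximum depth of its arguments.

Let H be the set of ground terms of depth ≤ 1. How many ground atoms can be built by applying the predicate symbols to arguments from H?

First count ground terms of depth ≤ 1.
With no function symbols every ground term is a constant, so there are exactly 5 ground terms at every depth bound.
N_0 = 5
N_1 = 5
Explicitly: 4, 1, 3, 2, 0.
So |H| = 5.
For each predicate symbol, the number of ground atoms is |H| raised to its arity; summing:
  Likes: 5^2 = 25;  Knows: 5^3 = 125
Total ground atoms: 25 + 125 = 150.

150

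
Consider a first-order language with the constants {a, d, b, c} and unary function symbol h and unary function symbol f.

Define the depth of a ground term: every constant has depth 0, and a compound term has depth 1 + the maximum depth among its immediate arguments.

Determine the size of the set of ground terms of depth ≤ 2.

Count level by level. With function symbols h/1, f/1, the terms of depth ≤ k are the 4 constants together with each function applied to depth-≤(k−1) tuples, so N_k = 4 + N_{k-1} + N_{k-1}.
N_0 = 4
N_1 = 4 + 4 + 4 = 12
N_2 = 4 + 12 + 12 = 28

28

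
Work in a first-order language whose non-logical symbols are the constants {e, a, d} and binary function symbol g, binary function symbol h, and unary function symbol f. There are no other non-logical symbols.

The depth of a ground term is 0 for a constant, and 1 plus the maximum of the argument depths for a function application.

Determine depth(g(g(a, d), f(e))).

2

depth(g(a, d)) = 1 + max(0, 0) = 1
depth(f(e)) = 1 + depth(e) = 1 + 0 = 1
depth(g(g(a, d), f(e))) = 1 + max(1, 1) = 2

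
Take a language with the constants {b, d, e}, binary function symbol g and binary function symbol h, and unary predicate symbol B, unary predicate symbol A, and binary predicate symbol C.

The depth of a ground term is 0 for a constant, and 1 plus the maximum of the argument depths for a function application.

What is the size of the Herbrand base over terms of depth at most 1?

483

First count ground terms of depth ≤ 1.
If N_k denotes the number of depth-≤k ground terms, the 3 constants give N_0 = 3, and each function symbol of arity r contributes N_{k-1}^r new terms at level k: N_k = 3 + N_{k-1}^2 + N_{k-1}^2.
N_0 = 3
N_1 = 3 + 3^2 + 3^2 = 21
So |H| = 21.
Each predicate of arity r yields |H|^r ground atoms (one per choice of an r-tuple from H):
  B: 21;  A: 21;  C: 21^2 = 441
Total ground atoms: 21 + 21 + 441 = 483.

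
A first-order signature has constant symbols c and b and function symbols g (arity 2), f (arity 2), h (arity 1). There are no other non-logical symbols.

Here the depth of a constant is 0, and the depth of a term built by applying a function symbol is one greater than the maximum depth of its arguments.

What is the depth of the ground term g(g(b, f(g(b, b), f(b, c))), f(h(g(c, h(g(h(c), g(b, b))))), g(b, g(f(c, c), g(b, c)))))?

7

depth(g(b, b)) = 1 + max(0, 0) = 1
depth(f(b, c)) = 1 + max(0, 0) = 1
depth(f(g(b, b), f(b, c))) = 1 + max(1, 1) = 2
depth(g(b, f(g(b, b), f(b, c)))) = 1 + max(0, 2) = 3
depth(h(c)) = 1 + depth(c) = 1 + 0 = 1
depth(g(h(c), g(b, b))) = 1 + max(1, 1) = 2
depth(h(g(h(c), g(b, b)))) = 1 + depth(g(h(c), g(b, b))) = 1 + 2 = 3
depth(g(c, h(g(h(c), g(b, b))))) = 1 + max(0, 3) = 4
depth(h(g(c, h(g(h(c), g(b, b)))))) = 1 + depth(g(c, h(g(h(c), g(b, b))))) = 1 + 4 = 5
depth(f(c, c)) = 1 + max(0, 0) = 1
depth(g(b, c)) = 1 + max(0, 0) = 1
depth(g(f(c, c), g(b, c))) = 1 + max(1, 1) = 2
depth(g(b, g(f(c, c), g(b, c)))) = 1 + max(0, 2) = 3
depth(f(h(g(c, h(g(h(c), g(b, b))))), g(b, g(f(c, c), g(b, c))))) = 1 + max(5, 3) = 6
depth(g(g(b, f(g(b, b), f(b, c))), f(h(g(c, h(g(h(c), g(b, b))))), g(b, g(f(c, c), g(b, c)))))) = 1 + max(3, 6) = 7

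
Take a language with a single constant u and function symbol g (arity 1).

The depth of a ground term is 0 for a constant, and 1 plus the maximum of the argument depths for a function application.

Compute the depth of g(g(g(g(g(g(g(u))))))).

depth(g(u)) = 1 + depth(u) = 1 + 0 = 1
depth(g(g(u))) = 1 + depth(g(u)) = 1 + 1 = 2
depth(g(g(g(u)))) = 1 + depth(g(g(u))) = 1 + 2 = 3
depth(g(g(g(g(u))))) = 1 + depth(g(g(g(u)))) = 1 + 3 = 4
depth(g(g(g(g(g(u)))))) = 1 + depth(g(g(g(g(u))))) = 1 + 4 = 5
depth(g(g(g(g(g(g(u))))))) = 1 + depth(g(g(g(g(g(u)))))) = 1 + 5 = 6
depth(g(g(g(g(g(g(g(u)))))))) = 1 + depth(g(g(g(g(g(g(u))))))) = 1 + 6 = 7

7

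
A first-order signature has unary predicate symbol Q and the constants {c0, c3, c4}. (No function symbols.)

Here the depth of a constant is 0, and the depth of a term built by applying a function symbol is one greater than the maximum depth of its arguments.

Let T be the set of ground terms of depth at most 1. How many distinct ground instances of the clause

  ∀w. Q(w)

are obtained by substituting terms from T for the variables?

Ground terms of depth ≤ 1:
  With no function symbols every ground term is a constant, so there are exactly 3 ground terms at every depth bound.
  N_0 = 3
  N_1 = 3
  Explicitly: c0, c3, c4.
So there are 3 ground terms available for substitution.
The body mentions the single quantified variable w; since ground terms form a free algebra, no two substitutions collapse to the same formula.
Number of ground instances = 3.

3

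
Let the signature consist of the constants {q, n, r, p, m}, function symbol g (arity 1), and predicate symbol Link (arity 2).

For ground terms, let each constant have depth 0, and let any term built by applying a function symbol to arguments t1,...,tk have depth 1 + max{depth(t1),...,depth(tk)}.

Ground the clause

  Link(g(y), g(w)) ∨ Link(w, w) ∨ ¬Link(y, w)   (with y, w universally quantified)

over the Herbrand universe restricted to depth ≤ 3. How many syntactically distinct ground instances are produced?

400

Ground terms of depth ≤ 3:
  Write N_k for the number of ground terms of depth ≤ k. A term of depth ≤ k is either a constant or a function symbol applied to arguments of depth ≤ k−1, so N_k = 5 + N_{k-1}.
  N_0 = 5
  N_1 = 5 + 5 = 10
  N_2 = 5 + 10 = 15
  N_3 = 5 + 15 = 20
So there are 20 ground terms available for substitution.
Each of y, w ranges independently over the available ground terms, and distinct assignments produce distinct instances.
Number of ground instances = 20^2 = 400.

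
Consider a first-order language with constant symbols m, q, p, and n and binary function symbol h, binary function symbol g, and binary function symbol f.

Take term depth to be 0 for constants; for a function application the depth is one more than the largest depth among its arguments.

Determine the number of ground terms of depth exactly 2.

Write N_k for the number of ground terms of depth ≤ k. A term of depth ≤ k is either a constant or a function symbol applied to arguments of depth ≤ k−1, so N_k = 4 + N_{k-1}^2 + N_{k-1}^2 + N_{k-1}^2.
N_0 = 4
N_1 = 4 + 4^2 + 4^2 + 4^2 = 52
N_2 = 4 + 52^2 + 52^2 + 52^2 = 8116
Terms of depth exactly 2: N_2 − N_1 = 8116 − 52 = 8064.

8064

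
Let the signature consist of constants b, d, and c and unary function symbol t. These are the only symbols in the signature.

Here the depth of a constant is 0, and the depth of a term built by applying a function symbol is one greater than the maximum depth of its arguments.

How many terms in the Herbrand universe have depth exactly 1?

Let N_k = |{terms of depth ≤ k}|. Then N_0 = 3 and N_k = 3 + N_{k-1} for k ≥ 1 (one summand per function symbol, arity giving the exponent).
N_0 = 3
N_1 = 3 + 3 = 6
Terms of depth exactly 1: N_1 − N_0 = 6 − 3 = 3.

3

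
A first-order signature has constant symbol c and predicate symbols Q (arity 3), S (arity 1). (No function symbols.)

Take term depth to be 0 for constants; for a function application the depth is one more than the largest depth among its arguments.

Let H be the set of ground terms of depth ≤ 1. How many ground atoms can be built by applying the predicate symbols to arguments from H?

2

First count ground terms of depth ≤ 1.
With no function symbols every ground term is a constant, so there is exactly 1 ground term at every depth bound.
N_0 = 1
N_1 = 1
So |H| = 1.
Ground atoms are formed by filling each argument slot of a predicate with a term from H, so an r-ary predicate gives |H|^r atoms:
  Q: 1^3 = 1;  S: 1
Total ground atoms: 1 + 1 = 2.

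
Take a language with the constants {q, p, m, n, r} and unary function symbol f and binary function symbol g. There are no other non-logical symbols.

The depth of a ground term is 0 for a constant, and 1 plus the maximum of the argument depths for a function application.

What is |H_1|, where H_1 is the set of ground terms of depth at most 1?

Let N_k = |{terms of depth ≤ k}|. Then N_0 = 5 and N_k = 5 + N_{k-1} + N_{k-1}^2 for k ≥ 1 (one summand per function symbol, arity giving the exponent).
N_0 = 5
N_1 = 5 + 5 + 5^2 = 35

35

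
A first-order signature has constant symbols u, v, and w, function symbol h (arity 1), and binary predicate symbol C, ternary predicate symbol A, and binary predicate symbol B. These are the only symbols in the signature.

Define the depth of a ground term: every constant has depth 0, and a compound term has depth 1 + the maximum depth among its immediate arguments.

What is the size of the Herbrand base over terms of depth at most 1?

288

First count ground terms of depth ≤ 1.
Write N_k for the number of ground terms of depth ≤ k. A term of depth ≤ k is either a constant or a function symbol applied to arguments of depth ≤ k−1, so N_k = 3 + N_{k-1}.
N_0 = 3
N_1 = 3 + 3 = 6
Explicitly: u, v, w, h(u), h(v), h(w).
So |H| = 6.
Each predicate of arity r yields |H|^r ground atoms (one per choice of an r-tuple from H):
  C: 6^2 = 36;  A: 6^3 = 216;  B: 6^2 = 36
Total ground atoms: 36 + 216 + 36 = 288.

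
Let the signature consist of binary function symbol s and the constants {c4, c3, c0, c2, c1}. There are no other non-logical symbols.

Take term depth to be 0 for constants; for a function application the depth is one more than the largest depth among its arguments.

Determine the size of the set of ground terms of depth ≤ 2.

If N_k denotes the number of depth-≤k ground terms, the 5 constants give N_0 = 5, and each function symbol of arity r contributes N_{k-1}^r new terms at level k: N_k = 5 + N_{k-1}^2.
N_0 = 5
N_1 = 5 + 5^2 = 30
N_2 = 5 + 30^2 = 905

905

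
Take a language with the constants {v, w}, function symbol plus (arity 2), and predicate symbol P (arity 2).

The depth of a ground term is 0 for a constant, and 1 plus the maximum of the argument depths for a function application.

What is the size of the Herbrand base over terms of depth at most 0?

First count ground terms of depth ≤ 0.
Let N_k count ground terms of depth at most k. Each non-constant term of depth ≤ k is some function symbol applied to depth-≤(k−1) arguments, giving N_k = 2 + N_{k-1}^2.
N_0 = 2
Explicitly: v, w.
So |H| = 2.
For each predicate symbol, the number of ground atoms is |H| raised to its arity; summing:
  P: 2^2 = 4
Total ground atoms: 4.

4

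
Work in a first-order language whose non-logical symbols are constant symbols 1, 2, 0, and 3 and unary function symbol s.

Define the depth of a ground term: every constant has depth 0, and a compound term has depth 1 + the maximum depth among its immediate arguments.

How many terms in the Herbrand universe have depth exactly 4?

4

Write N_k for the number of ground terms of depth ≤ k. A term of depth ≤ k is either a constant or a function symbol applied to arguments of depth ≤ k−1, so N_k = 4 + N_{k-1}.
N_0 = 4
N_1 = 4 + 4 = 8
N_2 = 4 + 8 = 12
N_3 = 4 + 12 = 16
N_4 = 4 + 16 = 20
Terms of depth exactly 4: N_4 − N_3 = 20 − 16 = 4.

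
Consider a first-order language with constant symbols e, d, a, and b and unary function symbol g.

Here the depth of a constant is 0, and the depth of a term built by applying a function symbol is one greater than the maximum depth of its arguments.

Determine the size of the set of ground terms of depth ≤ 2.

12

If N_k denotes the number of depth-≤k ground terms, the 4 constants give N_0 = 4, and each function symbol of arity r contributes N_{k-1}^r new terms at level k: N_k = 4 + N_{k-1}.
N_0 = 4
N_1 = 4 + 4 = 8
N_2 = 4 + 8 = 12
Explicitly: e, d, a, b, g(e), g(d), g(a), g(b), g(g(e)), g(g(d)), g(g(a)), g(g(b)).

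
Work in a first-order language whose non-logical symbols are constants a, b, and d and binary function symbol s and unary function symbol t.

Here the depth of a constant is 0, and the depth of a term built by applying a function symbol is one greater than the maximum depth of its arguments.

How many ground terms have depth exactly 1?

Let N_k = |{terms of depth ≤ k}|. Then N_0 = 3 and N_k = 3 + N_{k-1}^2 + N_{k-1} for k ≥ 1 (one summand per function symbol, arity giving the exponent).
N_0 = 3
N_1 = 3 + 3^2 + 3 = 15
Terms of depth exactly 1: N_1 − N_0 = 15 − 3 = 12.

12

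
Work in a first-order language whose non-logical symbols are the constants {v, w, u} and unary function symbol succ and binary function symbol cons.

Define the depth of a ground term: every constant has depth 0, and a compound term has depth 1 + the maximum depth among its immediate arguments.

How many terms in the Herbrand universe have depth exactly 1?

12

Write N_k for the number of ground terms of depth ≤ k. A term of depth ≤ k is either a constant or a function symbol applied to arguments of depth ≤ k−1, so N_k = 3 + N_{k-1} + N_{k-1}^2.
N_0 = 3
N_1 = 3 + 3 + 3^2 = 15
Terms of depth exactly 1: N_1 − N_0 = 15 − 3 = 12.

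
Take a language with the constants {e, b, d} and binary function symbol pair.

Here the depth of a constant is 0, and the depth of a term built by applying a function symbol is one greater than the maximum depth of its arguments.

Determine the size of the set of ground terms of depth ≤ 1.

12

Write N_k for the number of ground terms of depth ≤ k. A term of depth ≤ k is either a constant or a function symbol applied to arguments of depth ≤ k−1, so N_k = 3 + N_{k-1}^2.
N_0 = 3
N_1 = 3 + 3^2 = 12
Explicitly: e, b, d, pair(e, e), pair(e, b), pair(e, d), pair(b, e), pair(b, b), pair(b, d), pair(d, e), pair(d, b), pair(d, d).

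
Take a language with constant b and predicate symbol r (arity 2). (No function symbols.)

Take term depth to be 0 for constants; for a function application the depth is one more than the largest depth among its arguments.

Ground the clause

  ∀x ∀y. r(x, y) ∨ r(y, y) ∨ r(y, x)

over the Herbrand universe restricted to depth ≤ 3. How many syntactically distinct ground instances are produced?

Ground terms of depth ≤ 3:
  With no function symbols every ground term is a constant, so there is exactly 1 ground term at every depth bound.
  N_0 = 1
  N_1 = 1
  N_2 = 1
  N_3 = 1
So there is exactly 1 ground term available for substitution.
Each of x, y ranges independently over the available ground terms, and distinct assignments produce distinct instances.
Number of ground instances = 1^2 = 1.

1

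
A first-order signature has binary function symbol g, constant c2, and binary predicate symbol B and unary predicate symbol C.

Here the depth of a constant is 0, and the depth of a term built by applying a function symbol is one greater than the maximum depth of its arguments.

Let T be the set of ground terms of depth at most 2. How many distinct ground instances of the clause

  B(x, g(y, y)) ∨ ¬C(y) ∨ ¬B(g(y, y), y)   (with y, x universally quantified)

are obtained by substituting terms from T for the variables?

Ground terms of depth ≤ 2:
  Let N_k count ground terms of depth at most k. Each non-constant term of depth ≤ k is some function symbol applied to depth-≤(k−1) arguments, giving N_k = 1 + N_{k-1}^2.
  N_0 = 1
  N_1 = 1 + 1^2 = 2
  N_2 = 1 + 2^2 = 5
So there are 5 ground terms available for substitution.
The body mentions every one of the 2 quantified variables; since ground terms form a free algebra, no two substitutions collapse to the same formula.
Number of ground instances = 5^2 = 25.

25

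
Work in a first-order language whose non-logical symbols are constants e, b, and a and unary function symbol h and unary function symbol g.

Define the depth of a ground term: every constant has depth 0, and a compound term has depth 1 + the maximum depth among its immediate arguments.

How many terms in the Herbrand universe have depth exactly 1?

Let N_k = |{terms of depth ≤ k}|. Then N_0 = 3 and N_k = 3 + N_{k-1} + N_{k-1} for k ≥ 1 (one summand per function symbol, arity giving the exponent).
N_0 = 3
N_1 = 3 + 3 + 3 = 9
Terms of depth exactly 1: N_1 − N_0 = 9 − 3 = 6.

6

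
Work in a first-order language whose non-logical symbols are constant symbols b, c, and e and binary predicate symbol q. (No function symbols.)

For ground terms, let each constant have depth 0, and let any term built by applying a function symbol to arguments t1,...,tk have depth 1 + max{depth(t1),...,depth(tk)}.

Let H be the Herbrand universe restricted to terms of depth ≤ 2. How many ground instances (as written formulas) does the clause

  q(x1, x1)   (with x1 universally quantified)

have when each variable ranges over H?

3

Ground terms of depth ≤ 2:
  With no function symbols every ground term is a constant, so there are exactly 3 ground terms at every depth bound.
  N_0 = 3
  N_1 = 3
  N_2 = 3
  Explicitly: b, c, e.
So there are 3 ground terms available for substitution.
The clause has 1 distinct variable (x1), which appears in the body. In the free term algebra distinct substitutions yield syntactically distinct ground instances.
Number of ground instances = 3.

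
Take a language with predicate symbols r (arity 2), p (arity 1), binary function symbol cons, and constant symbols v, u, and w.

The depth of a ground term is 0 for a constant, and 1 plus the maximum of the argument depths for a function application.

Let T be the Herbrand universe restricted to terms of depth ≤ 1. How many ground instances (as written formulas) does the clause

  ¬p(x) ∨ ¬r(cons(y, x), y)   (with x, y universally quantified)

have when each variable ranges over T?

Ground terms of depth ≤ 1:
  Write N_k for the number of ground terms of depth ≤ k. A term of depth ≤ k is either a constant or a function symbol applied to arguments of depth ≤ k−1, so N_k = 3 + N_{k-1}^2.
  N_0 = 3
  N_1 = 3 + 3^2 = 12
So there are 12 ground terms available for substitution.
The clause has 2 distinct variables (x, y), each appearing in the body. In the free term algebra distinct substitutions yield syntactically distinct ground instances.
Number of ground instances = 12^2 = 144.

144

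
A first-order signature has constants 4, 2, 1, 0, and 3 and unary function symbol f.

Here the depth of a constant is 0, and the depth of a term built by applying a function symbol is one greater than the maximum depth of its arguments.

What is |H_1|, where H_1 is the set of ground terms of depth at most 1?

Let N_k count ground terms of depth at most k. Each non-constant term of depth ≤ k is some function symbol applied to depth-≤(k−1) arguments, giving N_k = 5 + N_{k-1}.
N_0 = 5
N_1 = 5 + 5 = 10
Explicitly: 4, 2, 1, 0, 3, f(4), f(2), f(1), f(0), f(3).

10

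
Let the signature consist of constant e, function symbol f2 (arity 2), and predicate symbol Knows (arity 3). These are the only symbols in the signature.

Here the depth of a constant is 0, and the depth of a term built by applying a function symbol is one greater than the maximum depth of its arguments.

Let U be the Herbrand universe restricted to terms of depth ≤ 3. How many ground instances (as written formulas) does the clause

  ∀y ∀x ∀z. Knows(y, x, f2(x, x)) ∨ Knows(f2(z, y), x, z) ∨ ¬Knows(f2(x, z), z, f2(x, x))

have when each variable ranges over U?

17576

Ground terms of depth ≤ 3:
  Write N_k for the number of ground terms of depth ≤ k. A term of depth ≤ k is either a constant or a function symbol applied to arguments of depth ≤ k−1, so N_k = 1 + N_{k-1}^2.
  N_0 = 1
  N_1 = 1 + 1^2 = 2
  N_2 = 1 + 2^2 = 5
  N_3 = 1 + 5^2 = 26
So there are 26 ground terms available for substitution.
The body mentions every one of the 3 quantified variables; since ground terms form a free algebra, no two substitutions collapse to the same formula.
Number of ground instances = 26^3 = 17576.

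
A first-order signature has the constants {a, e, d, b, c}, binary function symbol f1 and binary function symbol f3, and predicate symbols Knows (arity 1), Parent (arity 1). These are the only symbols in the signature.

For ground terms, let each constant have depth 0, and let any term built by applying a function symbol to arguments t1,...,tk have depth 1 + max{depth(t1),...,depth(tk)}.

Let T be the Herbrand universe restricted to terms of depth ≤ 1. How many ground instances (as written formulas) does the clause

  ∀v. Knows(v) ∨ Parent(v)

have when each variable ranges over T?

55

Ground terms of depth ≤ 1:
  Write N_k for the number of ground terms of depth ≤ k. A term of depth ≤ k is either a constant or a function symbol applied to arguments of depth ≤ k−1, so N_k = 5 + N_{k-1}^2 + N_{k-1}^2.
  N_0 = 5
  N_1 = 5 + 5^2 + 5^2 = 55
So there are 55 ground terms available for substitution.
The clause has 1 distinct variable (v), which appears in the body. In the free term algebra distinct substitutions yield syntactically distinct ground instances.
Number of ground instances = 55.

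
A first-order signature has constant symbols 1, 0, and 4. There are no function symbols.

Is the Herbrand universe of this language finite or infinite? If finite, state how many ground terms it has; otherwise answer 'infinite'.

3

There are no function symbols, so every ground term is one of the 3 constants.
The Herbrand universe is {1, 0, 4}, which is finite with 3 elements.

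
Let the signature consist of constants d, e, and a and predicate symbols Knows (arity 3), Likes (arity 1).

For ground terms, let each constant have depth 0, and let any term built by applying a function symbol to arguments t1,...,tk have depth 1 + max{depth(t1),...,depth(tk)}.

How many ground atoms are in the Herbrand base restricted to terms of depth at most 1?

30

First count ground terms of depth ≤ 1.
With no function symbols every ground term is a constant, so there are exactly 3 ground terms at every depth bound.
N_0 = 3
N_1 = 3
Explicitly: d, e, a.
So |H| = 3.
Ground atoms are formed by filling each argument slot of a predicate with a term from H, so an r-ary predicate gives |H|^r atoms:
  Knows: 3^3 = 27;  Likes: 3
Total ground atoms: 27 + 3 = 30.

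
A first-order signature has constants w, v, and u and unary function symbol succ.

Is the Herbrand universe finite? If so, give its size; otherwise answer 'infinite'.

The signature has at least one function symbol (succ, arity 1) and at least one constant (w).
Iterating succ gives infinitely many distinct ground terms: w, succ(w), succ(succ(w)), ...
So the Herbrand universe is infinite.

infinite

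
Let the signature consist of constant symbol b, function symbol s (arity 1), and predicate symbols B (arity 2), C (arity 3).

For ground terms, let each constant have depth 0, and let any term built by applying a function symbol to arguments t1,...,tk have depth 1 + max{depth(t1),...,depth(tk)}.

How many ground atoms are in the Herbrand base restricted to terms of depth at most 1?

12

First count ground terms of depth ≤ 1.
Count level by level. With function symbols s/1, the terms of depth ≤ k are the 1 constant together with each function applied to depth-≤(k−1) tuples, so N_k = 1 + N_{k-1}.
N_0 = 1
N_1 = 1 + 1 = 2
Explicitly: b, s(b).
So |H| = 2.
Each predicate of arity r yields |H|^r ground atoms (one per choice of an r-tuple from H):
  B: 2^2 = 4;  C: 2^3 = 8
Total ground atoms: 4 + 8 = 12.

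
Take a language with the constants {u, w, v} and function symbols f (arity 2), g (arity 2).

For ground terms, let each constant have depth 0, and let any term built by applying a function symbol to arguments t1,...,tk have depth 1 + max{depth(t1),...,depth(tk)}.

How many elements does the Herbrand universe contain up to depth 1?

21

Let N_k count ground terms of depth at most k. Each non-constant term of depth ≤ k is some function symbol applied to depth-≤(k−1) arguments, giving N_k = 3 + N_{k-1}^2 + N_{k-1}^2.
N_0 = 3
N_1 = 3 + 3^2 + 3^2 = 21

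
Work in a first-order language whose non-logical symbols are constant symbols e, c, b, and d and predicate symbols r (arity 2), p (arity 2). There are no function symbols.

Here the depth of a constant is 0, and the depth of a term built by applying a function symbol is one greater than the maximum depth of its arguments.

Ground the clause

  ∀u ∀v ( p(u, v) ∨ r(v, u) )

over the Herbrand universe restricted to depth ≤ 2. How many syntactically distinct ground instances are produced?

16

Ground terms of depth ≤ 2:
  With no function symbols every ground term is a constant, so there are exactly 4 ground terms at every depth bound.
  N_0 = 4
  N_1 = 4
  N_2 = 4
  Explicitly: e, c, b, d.
So there are 4 ground terms available for substitution.
The clause has 2 distinct variables (u, v), each appearing in the body. In the free term algebra distinct substitutions yield syntactically distinct ground instances.
Number of ground instances = 4^2 = 16.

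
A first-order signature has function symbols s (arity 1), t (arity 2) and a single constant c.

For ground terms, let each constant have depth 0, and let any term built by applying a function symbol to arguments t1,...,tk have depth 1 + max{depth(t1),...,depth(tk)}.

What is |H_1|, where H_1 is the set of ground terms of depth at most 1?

3

If N_k denotes the number of depth-≤k ground terms, the 1 constant gives N_0 = 1, and each function symbol of arity r contributes N_{k-1}^r new terms at level k: N_k = 1 + N_{k-1} + N_{k-1}^2.
N_0 = 1
N_1 = 1 + 1 + 1^2 = 3
Explicitly: c, s(c), t(c, c).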